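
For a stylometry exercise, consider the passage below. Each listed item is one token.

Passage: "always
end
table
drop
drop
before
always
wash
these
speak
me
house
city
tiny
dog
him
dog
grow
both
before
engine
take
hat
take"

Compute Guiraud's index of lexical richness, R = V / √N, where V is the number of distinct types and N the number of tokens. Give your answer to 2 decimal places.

3.88

N = 24, V = 19.
√N = 4.898979
R = 19 / 4.898979 = 3.88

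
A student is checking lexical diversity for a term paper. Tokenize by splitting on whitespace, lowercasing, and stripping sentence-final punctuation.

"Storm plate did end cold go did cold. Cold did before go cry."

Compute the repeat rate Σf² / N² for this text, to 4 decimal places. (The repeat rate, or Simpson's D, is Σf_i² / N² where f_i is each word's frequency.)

0.1598

Frequencies: did:3, cold:3, go:2, storm:1, plate:1, end:1, before:1, cry:1
Σf² = 27; N² = 169
Repeat rate = 27 / 169 = 0.1598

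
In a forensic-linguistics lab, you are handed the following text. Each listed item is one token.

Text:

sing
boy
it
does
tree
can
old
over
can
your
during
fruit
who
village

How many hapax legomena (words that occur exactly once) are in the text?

12

Frequencies: can:2, sing:1, boy:1, it:1, does:1, tree:1, old:1, over:1, your:1, during:1, fruit:1, who:1, village:1
Hapax (freq=1): boy, does, during, fruit, it, old, over, sing, tree, village, who, your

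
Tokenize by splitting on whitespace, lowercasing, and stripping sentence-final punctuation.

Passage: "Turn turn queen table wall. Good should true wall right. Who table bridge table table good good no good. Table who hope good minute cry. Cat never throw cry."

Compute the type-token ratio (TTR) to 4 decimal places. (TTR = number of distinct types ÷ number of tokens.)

0.5862

N = 29 tokens, V = 17 types.
TTR = V / N = 17 / 29 = 0.5862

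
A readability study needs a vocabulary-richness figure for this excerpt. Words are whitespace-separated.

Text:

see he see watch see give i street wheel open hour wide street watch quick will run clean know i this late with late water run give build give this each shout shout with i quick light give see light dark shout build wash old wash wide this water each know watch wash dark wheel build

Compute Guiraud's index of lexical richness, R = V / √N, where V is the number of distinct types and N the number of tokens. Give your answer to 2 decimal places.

3.47

N = 56, V = 26.
√N = 7.483315
R = 26 / 7.483315 = 3.47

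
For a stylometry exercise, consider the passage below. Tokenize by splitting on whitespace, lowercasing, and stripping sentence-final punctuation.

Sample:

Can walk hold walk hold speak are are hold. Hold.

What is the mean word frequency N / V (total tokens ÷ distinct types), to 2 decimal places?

2.00

N = 10 tokens, V = 5 types.
Mean frequency = N / V = 10 / 5 = 2.00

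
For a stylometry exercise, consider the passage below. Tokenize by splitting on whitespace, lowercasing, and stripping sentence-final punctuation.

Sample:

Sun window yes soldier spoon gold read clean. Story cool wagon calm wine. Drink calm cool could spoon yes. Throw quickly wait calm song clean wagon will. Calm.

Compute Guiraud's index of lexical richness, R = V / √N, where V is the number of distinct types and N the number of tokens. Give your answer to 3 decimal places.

N = 28, V = 20.
√N = 5.291503
R = 20 / 5.291503 = 3.780

3.780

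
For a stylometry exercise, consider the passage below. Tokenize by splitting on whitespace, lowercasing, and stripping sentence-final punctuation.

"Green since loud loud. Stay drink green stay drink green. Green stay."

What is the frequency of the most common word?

Frequencies: green:4, stay:3, loud:2, drink:2, since:1
Most common: 'green' with frequency 4.

4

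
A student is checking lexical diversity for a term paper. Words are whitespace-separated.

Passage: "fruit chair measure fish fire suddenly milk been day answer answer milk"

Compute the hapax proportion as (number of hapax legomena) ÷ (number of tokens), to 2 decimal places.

Frequencies: milk:2, answer:2, fruit:1, chair:1, measure:1, fish:1, fire:1, suddenly:1, been:1, day:1
Hapax count = 8; token count = 12.
Ratio = 8 / 12 = 0.67

0.67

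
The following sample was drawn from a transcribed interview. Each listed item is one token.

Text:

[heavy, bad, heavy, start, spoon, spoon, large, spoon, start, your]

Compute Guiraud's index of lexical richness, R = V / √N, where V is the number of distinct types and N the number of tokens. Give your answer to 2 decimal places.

1.90

N = 10, V = 6.
√N = 3.162278
R = 6 / 3.162278 = 1.90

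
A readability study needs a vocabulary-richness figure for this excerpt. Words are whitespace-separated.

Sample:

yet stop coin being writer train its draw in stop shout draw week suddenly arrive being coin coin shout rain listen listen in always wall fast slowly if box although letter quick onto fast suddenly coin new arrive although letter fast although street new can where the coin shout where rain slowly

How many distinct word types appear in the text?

Distinct types: {although, always, arrive, being, box, can, coin, draw, fast, if, in, its, letter, listen, new, onto, quick, rain, shout, slowly, stop, street, suddenly, the, train, wall, week, where, writer, yet}
V = 30

30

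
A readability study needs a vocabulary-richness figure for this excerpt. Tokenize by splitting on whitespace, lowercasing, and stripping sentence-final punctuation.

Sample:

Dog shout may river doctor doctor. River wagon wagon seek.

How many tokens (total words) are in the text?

Tokens: dog, shout, may, river, doctor, doctor, river, wagon, wagon, seek
N = 10

10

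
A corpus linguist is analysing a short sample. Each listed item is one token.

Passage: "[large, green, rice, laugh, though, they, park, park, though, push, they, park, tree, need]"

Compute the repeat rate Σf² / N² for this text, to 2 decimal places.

Frequencies: park:3, though:2, they:2, large:1, green:1, rice:1, laugh:1, push:1, tree:1, need:1
Σf² = 24; N² = 196
Repeat rate = 24 / 196 = 0.12

0.12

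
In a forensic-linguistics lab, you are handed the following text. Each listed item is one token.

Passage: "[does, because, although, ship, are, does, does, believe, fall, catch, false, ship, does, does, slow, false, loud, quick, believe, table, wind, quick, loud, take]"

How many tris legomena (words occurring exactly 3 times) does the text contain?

0

Frequencies: does:5, ship:2, believe:2, false:2, loud:2, quick:2, because:1, although:1, are:1, fall:1, catch:1, slow:1, table:1, wind:1, take:1
Words with frequency 3: (none)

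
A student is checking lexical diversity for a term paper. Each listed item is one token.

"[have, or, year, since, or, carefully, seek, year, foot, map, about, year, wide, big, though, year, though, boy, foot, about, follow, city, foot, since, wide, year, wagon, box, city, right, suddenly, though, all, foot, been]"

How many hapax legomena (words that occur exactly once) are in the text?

Frequencies: year:5, foot:4, though:3, or:2, since:2, about:2, wide:2, city:2, have:1, carefully:1, seek:1, map:1, big:1, boy:1, follow:1, wagon:1, box:1, right:1, suddenly:1, all:1, … (1 more, each freq 1)
Hapax (freq=1): all, been, big, box, boy, carefully, follow, have, map, right, seek, suddenly, wagon

13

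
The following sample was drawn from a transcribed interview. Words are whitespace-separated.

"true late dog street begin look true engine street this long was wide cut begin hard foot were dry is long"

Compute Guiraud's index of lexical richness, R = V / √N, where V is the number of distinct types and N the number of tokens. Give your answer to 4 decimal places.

N = 21, V = 17.
√N = 4.582576
R = 17 / 4.582576 = 3.7097

3.7097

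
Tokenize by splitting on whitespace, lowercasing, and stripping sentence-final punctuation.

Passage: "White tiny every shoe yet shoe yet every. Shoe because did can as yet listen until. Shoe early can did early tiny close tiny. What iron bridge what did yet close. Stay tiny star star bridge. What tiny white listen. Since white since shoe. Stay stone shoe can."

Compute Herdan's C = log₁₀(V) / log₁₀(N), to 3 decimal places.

0.774

N = 48, V = 20.
log₁₀(V) = 1.301030, log₁₀(N) = 1.681241
C = 1.301030 / 1.681241 = 0.774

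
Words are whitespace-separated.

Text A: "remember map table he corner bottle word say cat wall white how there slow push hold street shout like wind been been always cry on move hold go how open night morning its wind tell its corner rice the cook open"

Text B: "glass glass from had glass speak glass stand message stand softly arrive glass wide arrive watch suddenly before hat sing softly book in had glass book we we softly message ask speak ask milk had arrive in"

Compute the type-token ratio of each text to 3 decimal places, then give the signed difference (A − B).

TTR(A) = 34/41 = 0.829
TTR(B) = 19/37 = 0.514
Difference = 0.829 − 0.514 = 0.315

0.315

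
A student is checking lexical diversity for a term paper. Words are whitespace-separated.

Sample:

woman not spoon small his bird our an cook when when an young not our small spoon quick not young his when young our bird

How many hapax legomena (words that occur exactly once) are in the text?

3

Frequencies: not:3, our:3, when:3, young:3, spoon:2, small:2, his:2, bird:2, an:2, woman:1, cook:1, quick:1
Hapax (freq=1): cook, quick, woman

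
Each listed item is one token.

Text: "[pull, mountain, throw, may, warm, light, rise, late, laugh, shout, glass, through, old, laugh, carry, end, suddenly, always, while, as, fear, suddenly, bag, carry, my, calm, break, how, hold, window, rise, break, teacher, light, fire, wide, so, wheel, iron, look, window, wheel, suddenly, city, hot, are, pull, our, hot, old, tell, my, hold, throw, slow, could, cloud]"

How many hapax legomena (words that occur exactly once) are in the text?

28

Frequencies: suddenly:3, pull:2, throw:2, light:2, rise:2, laugh:2, old:2, carry:2, my:2, break:2, hold:2, window:2, wheel:2, hot:2, mountain:1, may:1, warm:1, late:1, shout:1, glass:1, … (22 more, each freq 1)
Hapax (freq=1): always, are, as, bag, calm, city, cloud, could, end, fear, fire, glass, how, iron, late, look, may, mountain, our, shout, slow, so, teacher, tell, through, warm, while, wide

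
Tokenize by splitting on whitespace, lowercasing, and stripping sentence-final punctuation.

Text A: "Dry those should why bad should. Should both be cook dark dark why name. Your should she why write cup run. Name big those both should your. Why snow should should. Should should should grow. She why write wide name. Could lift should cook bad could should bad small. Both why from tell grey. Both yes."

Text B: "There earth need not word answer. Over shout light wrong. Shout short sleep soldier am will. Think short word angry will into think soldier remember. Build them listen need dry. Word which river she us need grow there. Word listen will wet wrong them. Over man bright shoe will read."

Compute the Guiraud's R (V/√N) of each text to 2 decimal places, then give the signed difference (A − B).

-1.20

A: V=26, N=56, R=3.47
B: V=33, N=50, R=4.67
Difference = 3.47 − 4.67 = -1.20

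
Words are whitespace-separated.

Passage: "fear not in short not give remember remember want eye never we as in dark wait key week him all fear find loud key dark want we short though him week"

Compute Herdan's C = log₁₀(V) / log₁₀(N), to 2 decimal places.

0.87

N = 31, V = 20.
log₁₀(V) = 1.301030, log₁₀(N) = 1.491362
C = 1.301030 / 1.491362 = 0.87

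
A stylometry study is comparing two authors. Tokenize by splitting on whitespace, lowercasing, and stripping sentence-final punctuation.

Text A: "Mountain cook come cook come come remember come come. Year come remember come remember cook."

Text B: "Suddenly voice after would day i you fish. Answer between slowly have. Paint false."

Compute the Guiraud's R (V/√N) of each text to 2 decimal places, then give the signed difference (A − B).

A: V=5, N=15, R=1.29
B: V=14, N=14, R=3.74
Difference = 1.29 − 3.74 = -2.45

-2.45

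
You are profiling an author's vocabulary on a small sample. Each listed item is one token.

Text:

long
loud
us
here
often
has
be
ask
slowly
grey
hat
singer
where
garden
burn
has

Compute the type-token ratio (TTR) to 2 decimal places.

0.94

N = 16 tokens, V = 15 types.
TTR = V / N = 15 / 16 = 0.94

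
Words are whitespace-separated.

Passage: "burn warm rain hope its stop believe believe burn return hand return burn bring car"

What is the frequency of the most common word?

3

Frequencies: burn:3, believe:2, return:2, warm:1, rain:1, hope:1, its:1, stop:1, hand:1, bring:1, car:1
Most common: 'burn' with frequency 3.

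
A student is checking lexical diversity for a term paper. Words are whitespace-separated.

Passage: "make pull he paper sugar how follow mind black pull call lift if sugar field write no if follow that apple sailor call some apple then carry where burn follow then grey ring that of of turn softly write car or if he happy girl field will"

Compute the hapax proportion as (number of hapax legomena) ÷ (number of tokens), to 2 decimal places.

Frequencies: follow:3, if:3, pull:2, he:2, sugar:2, call:2, field:2, write:2, that:2, apple:2, then:2, of:2, make:1, paper:1, how:1, mind:1, black:1, lift:1, no:1, sailor:1, … (13 more, each freq 1)
Hapax count = 21; token count = 47.
Ratio = 21 / 47 = 0.45

0.45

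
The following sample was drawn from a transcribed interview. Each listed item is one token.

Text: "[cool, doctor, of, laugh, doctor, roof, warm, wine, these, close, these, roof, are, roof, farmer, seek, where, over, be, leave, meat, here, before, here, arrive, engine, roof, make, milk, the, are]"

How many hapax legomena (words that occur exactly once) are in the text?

Frequencies: roof:4, doctor:2, these:2, are:2, here:2, cool:1, of:1, laugh:1, warm:1, wine:1, close:1, farmer:1, seek:1, where:1, over:1, be:1, leave:1, meat:1, before:1, arrive:1, … (4 more, each freq 1)
Hapax (freq=1): arrive, be, before, close, cool, engine, farmer, laugh, leave, make, meat, milk, of, over, seek, the, warm, where, wine

19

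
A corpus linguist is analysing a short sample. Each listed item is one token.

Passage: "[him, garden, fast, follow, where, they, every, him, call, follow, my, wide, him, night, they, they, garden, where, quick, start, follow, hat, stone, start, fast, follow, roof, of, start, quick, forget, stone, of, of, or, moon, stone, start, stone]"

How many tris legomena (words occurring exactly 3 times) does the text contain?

Frequencies: follow:4, start:4, stone:4, him:3, they:3, of:3, garden:2, fast:2, where:2, quick:2, every:1, call:1, my:1, wide:1, night:1, hat:1, roof:1, forget:1, or:1, moon:1
Words with frequency 3: him, of, they

3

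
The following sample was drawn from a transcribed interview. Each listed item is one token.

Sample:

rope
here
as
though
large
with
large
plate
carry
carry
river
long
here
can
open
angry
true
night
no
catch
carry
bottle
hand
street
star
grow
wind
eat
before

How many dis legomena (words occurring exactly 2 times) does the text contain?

2

Frequencies: carry:3, here:2, large:2, rope:1, as:1, though:1, with:1, plate:1, river:1, long:1, can:1, open:1, angry:1, true:1, night:1, no:1, catch:1, bottle:1, hand:1, street:1, … (5 more, each freq 1)
Words with frequency 2: here, large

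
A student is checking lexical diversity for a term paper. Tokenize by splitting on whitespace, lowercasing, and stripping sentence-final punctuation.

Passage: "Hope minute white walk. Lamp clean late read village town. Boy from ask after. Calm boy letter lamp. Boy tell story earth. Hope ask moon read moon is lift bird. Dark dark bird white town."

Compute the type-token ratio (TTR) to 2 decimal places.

N = 35 tokens, V = 24 types.
TTR = V / N = 24 / 35 = 0.69

0.69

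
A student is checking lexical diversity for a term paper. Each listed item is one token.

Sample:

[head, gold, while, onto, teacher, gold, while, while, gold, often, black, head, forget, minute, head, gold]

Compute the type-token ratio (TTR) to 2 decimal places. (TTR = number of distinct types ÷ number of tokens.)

N = 16 tokens, V = 9 types.
TTR = V / N = 9 / 16 = 0.56

0.56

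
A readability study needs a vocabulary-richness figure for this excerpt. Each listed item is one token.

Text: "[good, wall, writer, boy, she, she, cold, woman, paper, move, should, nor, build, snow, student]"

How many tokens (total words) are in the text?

Tokens: good, wall, writer, boy, she, she, cold, woman, paper, move, should, nor, build, snow, student
N = 15

15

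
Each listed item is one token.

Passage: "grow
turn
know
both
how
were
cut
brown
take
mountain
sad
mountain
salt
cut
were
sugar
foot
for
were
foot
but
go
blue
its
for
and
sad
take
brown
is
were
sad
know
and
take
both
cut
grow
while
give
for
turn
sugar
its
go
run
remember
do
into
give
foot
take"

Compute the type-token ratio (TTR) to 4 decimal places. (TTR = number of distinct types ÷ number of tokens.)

N = 52 tokens, V = 27 types.
TTR = V / N = 27 / 52 = 0.5192

0.5192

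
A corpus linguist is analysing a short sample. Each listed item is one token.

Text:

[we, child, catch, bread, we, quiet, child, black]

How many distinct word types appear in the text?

6

Distinct types: {black, bread, catch, child, quiet, we}
V = 6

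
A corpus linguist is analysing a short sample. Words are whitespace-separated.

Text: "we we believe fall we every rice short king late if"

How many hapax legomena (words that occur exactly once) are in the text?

Frequencies: we:3, believe:1, fall:1, every:1, rice:1, short:1, king:1, late:1, if:1
Hapax (freq=1): believe, every, fall, if, king, late, rice, short

8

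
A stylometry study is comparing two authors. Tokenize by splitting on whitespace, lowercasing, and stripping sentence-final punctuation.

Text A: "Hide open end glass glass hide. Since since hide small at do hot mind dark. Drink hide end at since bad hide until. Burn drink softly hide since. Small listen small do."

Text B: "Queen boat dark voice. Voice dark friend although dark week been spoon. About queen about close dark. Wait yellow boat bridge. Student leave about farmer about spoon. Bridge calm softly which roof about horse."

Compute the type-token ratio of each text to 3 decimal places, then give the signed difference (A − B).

-0.116

TTR(A) = 17/32 = 0.531
TTR(B) = 22/34 = 0.647
Difference = 0.531 − 0.647 = -0.116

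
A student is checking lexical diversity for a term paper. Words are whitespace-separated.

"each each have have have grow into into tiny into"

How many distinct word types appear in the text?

5

Distinct types: {each, grow, have, into, tiny}
V = 5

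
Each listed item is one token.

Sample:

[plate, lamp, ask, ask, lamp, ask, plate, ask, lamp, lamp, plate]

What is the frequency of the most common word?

4

Frequencies: lamp:4, ask:4, plate:3
Most common: 'lamp' with frequency 4.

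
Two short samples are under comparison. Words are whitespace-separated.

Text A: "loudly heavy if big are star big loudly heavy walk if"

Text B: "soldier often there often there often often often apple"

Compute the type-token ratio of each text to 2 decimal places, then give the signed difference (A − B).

0.20

TTR(A) = 7/11 = 0.64
TTR(B) = 4/9 = 0.44
Difference = 0.64 − 0.44 = 0.20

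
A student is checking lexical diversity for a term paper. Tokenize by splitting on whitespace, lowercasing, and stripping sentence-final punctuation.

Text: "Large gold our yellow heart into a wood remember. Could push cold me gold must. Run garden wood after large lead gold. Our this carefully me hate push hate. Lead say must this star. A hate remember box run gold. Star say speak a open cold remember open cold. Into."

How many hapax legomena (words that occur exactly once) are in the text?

8

Frequencies: gold:4, a:3, remember:3, cold:3, hate:3, large:2, our:2, into:2, wood:2, push:2, me:2, must:2, run:2, lead:2, this:2, say:2, star:2, open:2, yellow:1, heart:1, … (6 more, each freq 1)
Hapax (freq=1): after, box, carefully, could, garden, heart, speak, yellow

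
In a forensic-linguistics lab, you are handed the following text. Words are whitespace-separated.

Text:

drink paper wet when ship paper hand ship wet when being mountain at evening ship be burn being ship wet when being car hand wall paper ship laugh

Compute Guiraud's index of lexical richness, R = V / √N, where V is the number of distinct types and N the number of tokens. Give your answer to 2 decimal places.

N = 28, V = 15.
√N = 5.291503
R = 15 / 5.291503 = 2.83

2.83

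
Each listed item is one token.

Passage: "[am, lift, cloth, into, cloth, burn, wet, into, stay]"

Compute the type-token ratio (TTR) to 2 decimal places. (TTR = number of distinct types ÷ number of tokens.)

0.78

N = 9 tokens, V = 7 types.
TTR = V / N = 7 / 9 = 0.78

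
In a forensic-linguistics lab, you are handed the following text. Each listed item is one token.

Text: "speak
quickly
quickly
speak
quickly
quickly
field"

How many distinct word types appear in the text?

Distinct types: {field, quickly, speak}
V = 3

3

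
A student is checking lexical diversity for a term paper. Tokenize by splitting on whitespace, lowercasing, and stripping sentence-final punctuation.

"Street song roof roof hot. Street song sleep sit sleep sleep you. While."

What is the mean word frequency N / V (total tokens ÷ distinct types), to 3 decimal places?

N = 13 tokens, V = 8 types.
Mean frequency = N / V = 13 / 8 = 1.625

1.625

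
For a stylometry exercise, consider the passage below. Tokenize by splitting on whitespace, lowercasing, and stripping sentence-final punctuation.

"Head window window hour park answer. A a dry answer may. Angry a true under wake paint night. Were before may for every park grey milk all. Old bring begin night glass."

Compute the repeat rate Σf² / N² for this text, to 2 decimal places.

0.05

Frequencies: a:3, window:2, park:2, answer:2, may:2, night:2, head:1, hour:1, dry:1, angry:1, true:1, under:1, wake:1, paint:1, were:1, before:1, for:1, every:1, grey:1, milk:1, … (5 more, each freq 1)
Σf² = 48; N² = 1024
Repeat rate = 48 / 1024 = 0.05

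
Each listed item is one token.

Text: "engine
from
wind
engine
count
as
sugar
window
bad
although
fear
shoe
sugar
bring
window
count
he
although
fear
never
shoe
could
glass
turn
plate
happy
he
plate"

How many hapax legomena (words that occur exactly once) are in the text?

Frequencies: engine:2, count:2, sugar:2, window:2, although:2, fear:2, shoe:2, he:2, plate:2, from:1, wind:1, as:1, bad:1, bring:1, never:1, could:1, glass:1, turn:1, happy:1
Hapax (freq=1): as, bad, bring, could, from, glass, happy, never, turn, wind

10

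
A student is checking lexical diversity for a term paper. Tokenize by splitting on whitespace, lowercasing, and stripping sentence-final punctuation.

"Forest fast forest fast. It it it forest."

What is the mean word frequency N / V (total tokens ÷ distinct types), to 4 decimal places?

N = 8 tokens, V = 3 types.
Mean frequency = N / V = 8 / 3 = 2.6667

2.6667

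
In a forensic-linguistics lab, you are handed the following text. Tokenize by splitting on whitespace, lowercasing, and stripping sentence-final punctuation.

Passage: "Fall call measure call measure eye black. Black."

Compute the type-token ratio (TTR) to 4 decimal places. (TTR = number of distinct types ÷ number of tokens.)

N = 8 tokens, V = 5 types.
TTR = V / N = 5 / 8 = 0.6250

0.6250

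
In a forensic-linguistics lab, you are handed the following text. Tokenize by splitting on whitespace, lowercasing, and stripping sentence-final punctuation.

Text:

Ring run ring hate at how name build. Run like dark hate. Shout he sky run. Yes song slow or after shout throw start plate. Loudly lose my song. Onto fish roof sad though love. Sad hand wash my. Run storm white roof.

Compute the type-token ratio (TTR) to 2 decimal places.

N = 43 tokens, V = 33 types.
TTR = V / N = 33 / 43 = 0.77

0.77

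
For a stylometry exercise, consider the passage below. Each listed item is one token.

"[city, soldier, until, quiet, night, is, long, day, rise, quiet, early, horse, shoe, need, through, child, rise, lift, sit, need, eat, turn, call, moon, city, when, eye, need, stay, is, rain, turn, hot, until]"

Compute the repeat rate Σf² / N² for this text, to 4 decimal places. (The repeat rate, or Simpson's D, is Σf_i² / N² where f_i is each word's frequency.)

Frequencies: need:3, city:2, until:2, quiet:2, is:2, rise:2, turn:2, soldier:1, night:1, long:1, day:1, early:1, horse:1, shoe:1, through:1, child:1, lift:1, sit:1, eat:1, call:1, … (6 more, each freq 1)
Σf² = 52; N² = 1156
Repeat rate = 52 / 1156 = 0.0450

0.0450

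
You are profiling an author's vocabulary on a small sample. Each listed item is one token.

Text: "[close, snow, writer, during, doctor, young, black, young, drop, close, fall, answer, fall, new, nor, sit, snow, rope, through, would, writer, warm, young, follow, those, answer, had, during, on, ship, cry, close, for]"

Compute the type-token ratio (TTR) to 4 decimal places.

N = 33 tokens, V = 24 types.
TTR = V / N = 24 / 33 = 0.7273

0.7273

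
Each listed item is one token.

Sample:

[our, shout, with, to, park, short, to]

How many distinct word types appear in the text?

Distinct types: {our, park, short, shout, to, with}
V = 6

6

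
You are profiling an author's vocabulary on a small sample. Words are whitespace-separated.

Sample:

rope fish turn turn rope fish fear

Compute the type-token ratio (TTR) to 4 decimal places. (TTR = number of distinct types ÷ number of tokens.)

N = 7 tokens, V = 4 types.
TTR = V / N = 4 / 7 = 0.5714

0.5714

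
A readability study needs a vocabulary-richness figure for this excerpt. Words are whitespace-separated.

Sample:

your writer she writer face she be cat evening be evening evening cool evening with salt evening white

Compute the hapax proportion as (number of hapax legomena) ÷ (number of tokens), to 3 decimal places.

0.389

Frequencies: evening:5, writer:2, she:2, be:2, your:1, face:1, cat:1, cool:1, with:1, salt:1, white:1
Hapax count = 7; token count = 18.
Ratio = 7 / 18 = 0.389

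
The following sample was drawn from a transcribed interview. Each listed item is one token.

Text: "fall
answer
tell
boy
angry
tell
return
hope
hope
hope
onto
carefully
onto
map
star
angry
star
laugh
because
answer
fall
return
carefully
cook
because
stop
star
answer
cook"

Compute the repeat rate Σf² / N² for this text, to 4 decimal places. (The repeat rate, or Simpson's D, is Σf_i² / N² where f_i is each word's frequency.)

Frequencies: answer:3, hope:3, star:3, fall:2, tell:2, angry:2, return:2, onto:2, carefully:2, because:2, cook:2, boy:1, map:1, laugh:1, stop:1
Σf² = 63; N² = 841
Repeat rate = 63 / 841 = 0.0749

0.0749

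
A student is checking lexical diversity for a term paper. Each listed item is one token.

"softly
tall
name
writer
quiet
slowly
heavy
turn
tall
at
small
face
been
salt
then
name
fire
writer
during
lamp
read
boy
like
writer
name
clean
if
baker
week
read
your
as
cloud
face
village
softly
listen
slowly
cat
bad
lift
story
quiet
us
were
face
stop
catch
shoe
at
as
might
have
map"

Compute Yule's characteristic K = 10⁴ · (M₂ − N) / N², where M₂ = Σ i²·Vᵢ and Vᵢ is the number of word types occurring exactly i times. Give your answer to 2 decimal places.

109.74

Frequencies: name:3, writer:3, face:3, softly:2, tall:2, quiet:2, slowly:2, at:2, read:2, as:2, heavy:1, turn:1, small:1, been:1, salt:1, then:1, fire:1, during:1, lamp:1, boy:1, … (21 more, each freq 1)
N = 54. Frequency spectrum: V_1=31, V_2=7, V_3=3
M₂ = 1²·31 + 2²·7 + 3²·3 = 86
K = 10000 × (86 − 54) / 54² = 109.74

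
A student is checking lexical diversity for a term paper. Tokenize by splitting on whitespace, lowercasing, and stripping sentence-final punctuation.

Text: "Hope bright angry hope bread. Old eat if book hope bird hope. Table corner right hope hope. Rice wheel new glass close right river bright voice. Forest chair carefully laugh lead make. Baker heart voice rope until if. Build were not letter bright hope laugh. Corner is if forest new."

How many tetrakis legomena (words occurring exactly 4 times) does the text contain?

0

Frequencies: hope:7, bright:3, if:3, corner:2, right:2, new:2, voice:2, forest:2, laugh:2, angry:1, bread:1, old:1, eat:1, book:1, bird:1, table:1, rice:1, wheel:1, glass:1, close:1, … (14 more, each freq 1)
Words with frequency 4: (none)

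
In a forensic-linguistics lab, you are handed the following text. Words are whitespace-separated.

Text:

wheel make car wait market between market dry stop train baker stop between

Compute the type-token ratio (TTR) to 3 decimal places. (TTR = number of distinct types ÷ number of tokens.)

N = 13 tokens, V = 10 types.
TTR = V / N = 10 / 13 = 0.769

0.769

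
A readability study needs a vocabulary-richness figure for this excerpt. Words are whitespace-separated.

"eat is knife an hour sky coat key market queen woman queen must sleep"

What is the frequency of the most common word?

2

Frequencies: queen:2, eat:1, is:1, knife:1, an:1, hour:1, sky:1, coat:1, key:1, market:1, woman:1, must:1, sleep:1
Most common: 'queen' with frequency 2.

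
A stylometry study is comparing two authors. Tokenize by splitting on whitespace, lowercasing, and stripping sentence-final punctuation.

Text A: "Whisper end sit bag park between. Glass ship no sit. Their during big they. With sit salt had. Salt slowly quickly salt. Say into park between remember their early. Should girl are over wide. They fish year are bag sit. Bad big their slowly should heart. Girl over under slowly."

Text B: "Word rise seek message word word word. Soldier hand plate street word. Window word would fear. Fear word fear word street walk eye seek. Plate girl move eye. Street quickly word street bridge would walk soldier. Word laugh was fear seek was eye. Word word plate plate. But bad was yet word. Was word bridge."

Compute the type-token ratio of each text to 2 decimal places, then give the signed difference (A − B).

TTR(A) = 32/50 = 0.64
TTR(B) = 22/55 = 0.40
Difference = 0.64 − 0.40 = 0.24

0.24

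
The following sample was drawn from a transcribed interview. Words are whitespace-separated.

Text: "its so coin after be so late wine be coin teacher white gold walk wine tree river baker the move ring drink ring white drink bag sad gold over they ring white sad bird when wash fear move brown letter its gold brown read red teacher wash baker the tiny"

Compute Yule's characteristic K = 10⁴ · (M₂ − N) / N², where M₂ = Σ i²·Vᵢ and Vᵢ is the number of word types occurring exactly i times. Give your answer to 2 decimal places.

Frequencies: white:3, gold:3, ring:3, its:2, so:2, coin:2, be:2, wine:2, teacher:2, baker:2, the:2, move:2, drink:2, sad:2, wash:2, brown:2, after:1, late:1, walk:1, tree:1, … (11 more, each freq 1)
N = 50. Frequency spectrum: V_1=15, V_2=13, V_3=3
M₂ = 1²·15 + 2²·13 + 3²·3 = 94
K = 10000 × (94 − 50) / 50² = 176.00

176.00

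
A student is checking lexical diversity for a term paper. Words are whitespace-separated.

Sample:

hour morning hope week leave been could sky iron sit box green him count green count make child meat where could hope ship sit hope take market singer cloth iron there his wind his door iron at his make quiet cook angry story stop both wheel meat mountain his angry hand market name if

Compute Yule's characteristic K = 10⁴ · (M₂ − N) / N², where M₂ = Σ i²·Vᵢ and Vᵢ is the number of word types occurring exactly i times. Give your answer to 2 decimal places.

Frequencies: his:4, hope:3, iron:3, could:2, sit:2, green:2, count:2, make:2, meat:2, market:2, angry:2, hour:1, morning:1, week:1, leave:1, been:1, sky:1, box:1, him:1, child:1, … (19 more, each freq 1)
N = 54. Frequency spectrum: V_1=28, V_2=8, V_3=2, V_4=1
M₂ = 1²·28 + 2²·8 + 3²·2 + 4²·1 = 94
K = 10000 × (94 − 54) / 54² = 137.17

137.17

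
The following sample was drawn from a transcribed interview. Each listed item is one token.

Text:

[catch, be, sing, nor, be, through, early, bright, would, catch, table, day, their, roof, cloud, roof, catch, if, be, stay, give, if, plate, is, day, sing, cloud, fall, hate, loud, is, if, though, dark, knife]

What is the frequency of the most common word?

Frequencies: catch:3, be:3, if:3, sing:2, day:2, roof:2, cloud:2, is:2, nor:1, through:1, early:1, bright:1, would:1, table:1, their:1, stay:1, give:1, plate:1, fall:1, hate:1, … (4 more, each freq 1)
Most common: 'catch' with frequency 3.

3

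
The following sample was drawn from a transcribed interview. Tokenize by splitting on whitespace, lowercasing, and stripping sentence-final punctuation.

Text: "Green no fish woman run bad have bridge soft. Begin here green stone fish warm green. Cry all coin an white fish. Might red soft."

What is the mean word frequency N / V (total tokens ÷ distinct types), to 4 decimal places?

N = 25 tokens, V = 20 types.
Mean frequency = N / V = 25 / 20 = 1.2500

1.2500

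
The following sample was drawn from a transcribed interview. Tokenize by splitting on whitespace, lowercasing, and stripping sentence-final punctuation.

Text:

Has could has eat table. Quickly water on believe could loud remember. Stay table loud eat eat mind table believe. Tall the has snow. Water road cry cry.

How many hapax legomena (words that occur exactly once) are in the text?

Frequencies: has:3, eat:3, table:3, could:2, water:2, believe:2, loud:2, cry:2, quickly:1, on:1, remember:1, stay:1, mind:1, tall:1, the:1, snow:1, road:1
Hapax (freq=1): mind, on, quickly, remember, road, snow, stay, tall, the

9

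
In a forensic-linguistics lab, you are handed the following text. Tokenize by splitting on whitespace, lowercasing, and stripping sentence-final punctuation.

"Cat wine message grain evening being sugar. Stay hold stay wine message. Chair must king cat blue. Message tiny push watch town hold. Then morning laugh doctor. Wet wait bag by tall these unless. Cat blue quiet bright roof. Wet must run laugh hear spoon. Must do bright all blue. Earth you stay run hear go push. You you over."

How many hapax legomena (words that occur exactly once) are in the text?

Frequencies: cat:3, message:3, stay:3, must:3, blue:3, you:3, wine:2, hold:2, push:2, laugh:2, wet:2, bright:2, run:2, hear:2, grain:1, evening:1, being:1, sugar:1, chair:1, king:1, … (20 more, each freq 1)
Hapax (freq=1): all, bag, being, by, chair, do, doctor, earth, evening, go, grain, king, morning, over, quiet, roof, spoon, sugar, tall, then, these, tiny, town, unless, wait, watch

26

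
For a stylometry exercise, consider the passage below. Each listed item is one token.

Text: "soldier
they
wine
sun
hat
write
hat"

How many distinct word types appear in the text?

6

Distinct types: {hat, soldier, sun, they, wine, write}
V = 6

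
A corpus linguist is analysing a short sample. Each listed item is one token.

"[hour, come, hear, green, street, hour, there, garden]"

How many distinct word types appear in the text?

Distinct types: {come, garden, green, hear, hour, street, there}
V = 7

7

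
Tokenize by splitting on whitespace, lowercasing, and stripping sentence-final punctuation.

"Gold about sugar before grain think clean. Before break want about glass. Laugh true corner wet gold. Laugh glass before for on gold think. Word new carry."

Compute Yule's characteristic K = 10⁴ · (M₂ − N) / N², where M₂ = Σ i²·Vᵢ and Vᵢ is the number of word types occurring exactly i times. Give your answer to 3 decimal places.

274.348

Frequencies: gold:3, before:3, about:2, think:2, glass:2, laugh:2, sugar:1, grain:1, clean:1, break:1, want:1, true:1, corner:1, wet:1, for:1, on:1, word:1, new:1, carry:1
N = 27. Frequency spectrum: V_1=13, V_2=4, V_3=2
M₂ = 1²·13 + 2²·4 + 3²·2 = 47
K = 10000 × (47 − 27) / 27² = 274.348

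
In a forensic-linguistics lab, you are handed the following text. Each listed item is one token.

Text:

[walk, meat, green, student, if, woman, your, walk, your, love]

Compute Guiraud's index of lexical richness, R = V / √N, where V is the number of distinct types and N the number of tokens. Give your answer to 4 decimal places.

N = 10, V = 8.
√N = 3.162278
R = 8 / 3.162278 = 2.5298

2.5298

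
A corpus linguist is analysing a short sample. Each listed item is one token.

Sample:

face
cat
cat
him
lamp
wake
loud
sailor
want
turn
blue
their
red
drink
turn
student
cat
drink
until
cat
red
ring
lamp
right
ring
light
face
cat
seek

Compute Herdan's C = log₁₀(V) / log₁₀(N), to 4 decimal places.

0.8744

N = 29, V = 19.
log₁₀(V) = 1.278754, log₁₀(N) = 1.462398
C = 1.278754 / 1.462398 = 0.8744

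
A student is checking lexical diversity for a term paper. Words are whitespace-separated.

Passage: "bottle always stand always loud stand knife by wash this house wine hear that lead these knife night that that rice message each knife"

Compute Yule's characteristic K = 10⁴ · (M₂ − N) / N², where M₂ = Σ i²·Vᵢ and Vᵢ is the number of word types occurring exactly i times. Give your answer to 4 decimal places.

277.7778

Frequencies: knife:3, that:3, always:2, stand:2, bottle:1, loud:1, by:1, wash:1, this:1, house:1, wine:1, hear:1, lead:1, these:1, night:1, rice:1, message:1, each:1
N = 24. Frequency spectrum: V_1=14, V_2=2, V_3=2
M₂ = 1²·14 + 2²·2 + 3²·2 = 40
K = 10000 × (40 − 24) / 24² = 277.7778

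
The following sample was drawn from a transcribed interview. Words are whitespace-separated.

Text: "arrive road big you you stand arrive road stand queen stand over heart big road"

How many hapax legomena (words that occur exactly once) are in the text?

Frequencies: road:3, stand:3, arrive:2, big:2, you:2, queen:1, over:1, heart:1
Hapax (freq=1): heart, over, queen

3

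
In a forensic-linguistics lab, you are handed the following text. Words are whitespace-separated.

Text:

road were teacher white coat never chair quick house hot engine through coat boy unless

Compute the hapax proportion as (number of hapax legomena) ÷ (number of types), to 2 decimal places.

0.93

Frequencies: coat:2, road:1, were:1, teacher:1, white:1, never:1, chair:1, quick:1, house:1, hot:1, engine:1, through:1, boy:1, unless:1
Hapax count = 13; type count = 14.
Ratio = 13 / 14 = 0.93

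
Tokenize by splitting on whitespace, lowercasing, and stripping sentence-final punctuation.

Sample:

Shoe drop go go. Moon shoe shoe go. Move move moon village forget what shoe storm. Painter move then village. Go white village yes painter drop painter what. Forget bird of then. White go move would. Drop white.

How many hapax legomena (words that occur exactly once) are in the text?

5

Frequencies: go:5, shoe:4, move:4, drop:3, village:3, painter:3, white:3, moon:2, forget:2, what:2, then:2, storm:1, yes:1, bird:1, of:1, would:1
Hapax (freq=1): bird, of, storm, would, yes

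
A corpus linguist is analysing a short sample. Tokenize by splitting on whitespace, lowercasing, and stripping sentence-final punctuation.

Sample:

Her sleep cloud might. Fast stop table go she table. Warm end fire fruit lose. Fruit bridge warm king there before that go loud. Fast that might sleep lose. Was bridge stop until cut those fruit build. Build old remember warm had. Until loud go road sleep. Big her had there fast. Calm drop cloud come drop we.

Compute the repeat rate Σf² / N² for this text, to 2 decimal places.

Frequencies: sleep:3, fast:3, go:3, warm:3, fruit:3, her:2, cloud:2, might:2, stop:2, table:2, lose:2, bridge:2, there:2, that:2, loud:2, until:2, build:2, had:2, drop:2, she:1, … (14 more, each freq 1)
Σf² = 116; N² = 3364
Repeat rate = 116 / 3364 = 0.03

0.03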